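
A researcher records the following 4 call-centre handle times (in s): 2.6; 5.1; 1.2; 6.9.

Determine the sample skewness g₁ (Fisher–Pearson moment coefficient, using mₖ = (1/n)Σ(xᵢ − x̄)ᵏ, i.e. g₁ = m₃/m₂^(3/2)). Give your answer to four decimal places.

x̄ = (2.6 + 5.1 + 1.2 + 6.9) / 4 = 3.9500
deviations (xᵢ − x̄): -1.3500, 1.1500, -2.7500, 2.9500
Σ(xᵢ − x̄)² = 19.4100 ⇒ m₂ = 19.4100/4 = 4.85250
Σ(xᵢ − x̄)³ = 3.9360 ⇒ m₃ = 3.9360/4 = 0.98400
m₂^(3/2) = 4.85250^(1.5) = 10.68928
g₁ = m₃ / m₂^(3/2) = 0.98400 / 10.68928 ≈ 0.0921

0.0921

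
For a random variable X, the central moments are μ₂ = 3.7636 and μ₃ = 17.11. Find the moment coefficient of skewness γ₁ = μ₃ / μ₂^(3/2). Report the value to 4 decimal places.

σ = √μ₂ = √3.7636 = 1.94000
σ³ = μ₂^(3/2) = 7.30138
γ₁ = μ₃/σ³ = 17.11 / 7.30138 ≈ 2.3434

2.3434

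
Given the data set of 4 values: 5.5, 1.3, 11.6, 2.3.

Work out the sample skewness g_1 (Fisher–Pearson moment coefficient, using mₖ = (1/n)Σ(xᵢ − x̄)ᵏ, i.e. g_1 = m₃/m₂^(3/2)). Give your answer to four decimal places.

x̄ = (5.5 + 1.3 + 11.6 + 2.3) / 4 = 5.1750
deviations (xᵢ − x̄): 0.3250, -3.8750, 6.4250, -2.8750
Σ(xᵢ − x̄)² = 64.6675 ⇒ m₂ = 64.6675/4 = 16.16688
Σ(xᵢ − x̄)³ = 183.3131 ⇒ m₃ = 183.3131/4 = 45.82828
m₂^(3/2) = 16.16688^(1.5) = 65.00386
g_1 = m₃ / m₂^(3/2) = 45.82828 / 65.00386 ≈ 0.7050

0.7050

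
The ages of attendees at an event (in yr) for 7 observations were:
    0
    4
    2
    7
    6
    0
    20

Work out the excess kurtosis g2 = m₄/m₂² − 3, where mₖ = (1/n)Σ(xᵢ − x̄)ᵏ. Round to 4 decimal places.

0.8425

x̄ = 5.5714
Σ(xᵢ − x̄)² = 287.7143 ⇒ m₂ = 41.10204
Σ(xᵢ − x̄)⁴ = 45440.4956 ⇒ m₄ = 6491.49938
m₂² = 1689.37776
g2 = m₄/m₂² − 3 = 3.84254 − 3 ≈ 0.8425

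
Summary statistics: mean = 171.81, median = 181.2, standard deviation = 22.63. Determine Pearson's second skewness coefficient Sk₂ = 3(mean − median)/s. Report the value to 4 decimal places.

-1.2448

Sk₂ = 3(171.81 − 181.2) / 22.63 = 3 × -9.3900 / 22.63
    = -28.1700 / 22.63 ≈ -1.2448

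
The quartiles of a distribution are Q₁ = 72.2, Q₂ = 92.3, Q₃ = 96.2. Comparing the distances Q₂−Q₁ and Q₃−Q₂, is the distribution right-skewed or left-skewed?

Q₂ − Q₁ = 20.1;  Q₃ − Q₂ = 3.9
Q₂ − Q₁ > Q₃ − Q₂ ⇒ the lower half is more spread out ⇒ left-skewed.

left-skewed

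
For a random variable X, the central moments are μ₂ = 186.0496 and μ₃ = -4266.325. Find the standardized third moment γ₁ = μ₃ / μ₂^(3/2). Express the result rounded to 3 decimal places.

σ = √μ₂ = √186.0496 = 13.64000
σ³ = μ₂^(3/2) = 2537.71654
γ₁ = μ₃/σ³ = -4266.325 / 2537.71654 ≈ -1.681

-1.681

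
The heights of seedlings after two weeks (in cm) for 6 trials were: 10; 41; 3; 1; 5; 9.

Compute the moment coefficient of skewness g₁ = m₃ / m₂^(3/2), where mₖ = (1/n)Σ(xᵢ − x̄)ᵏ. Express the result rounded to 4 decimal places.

1.5775

x̄ = (10 + 41 + 3 + 1 + 5 + 9) / 6 = 11.5000
deviations (xᵢ − x̄): -1.5000, 29.5000, -8.5000, -10.5000, -6.5000, -2.5000
Σ(xᵢ − x̄)² = 1103.5000 ⇒ m₂ = 1103.5000/6 = 183.91667
Σ(xᵢ − x̄)³ = 23607.0000 ⇒ m₃ = 23607.0000/6 = 3934.50000
m₂^(3/2) = 183.91667^(1.5) = 2494.20204
g₁ = m₃ / m₂^(3/2) = 3934.50000 / 2494.20204 ≈ 1.5775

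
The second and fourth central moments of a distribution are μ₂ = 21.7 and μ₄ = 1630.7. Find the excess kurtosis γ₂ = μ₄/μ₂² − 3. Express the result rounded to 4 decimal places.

μ₂² = 21.7² = 470.89000
μ₄/μ₂² = 1630.7 / 470.89000 = 3.46302
γ₂ = 3.46302 − 3 ≈ 0.4630

0.4630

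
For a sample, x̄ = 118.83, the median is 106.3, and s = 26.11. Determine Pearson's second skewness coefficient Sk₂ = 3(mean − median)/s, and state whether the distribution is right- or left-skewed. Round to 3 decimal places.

Sk₂ = 3(118.83 − 106.3) / 26.11 = 3 × 12.5300 / 26.11
    = 37.5900 / 26.11 ≈ 1.440
Sk₂ > 0 ⇒ mean > median ⇒ right-skewed (positive skew).

1.440, right-skewed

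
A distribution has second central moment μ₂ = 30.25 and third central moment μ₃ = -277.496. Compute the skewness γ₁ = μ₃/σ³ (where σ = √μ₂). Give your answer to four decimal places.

-1.6679

σ = √μ₂ = √30.25 = 5.50000
σ³ = μ₂^(3/2) = 166.37500
γ₁ = μ₃/σ³ = -277.496 / 166.37500 ≈ -1.6679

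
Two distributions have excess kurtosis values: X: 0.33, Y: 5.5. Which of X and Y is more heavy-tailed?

Y

Higher excess kurtosis ⇒ heavier tails relative to the normal distribution.
0.33 vs 5.5: the larger is 5.5, so Y has heavier tails.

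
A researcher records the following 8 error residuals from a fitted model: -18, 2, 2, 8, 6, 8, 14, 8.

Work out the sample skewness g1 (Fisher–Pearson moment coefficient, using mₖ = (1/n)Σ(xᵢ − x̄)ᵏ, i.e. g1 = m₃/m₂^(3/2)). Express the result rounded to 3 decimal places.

x̄ = (-18 + 2 + 2 + 8 + 6 + 8 + 14 + 8) / 8 = 3.7500
deviations (xᵢ − x̄): -21.7500, -1.7500, -1.7500, 4.2500, 2.2500, 4.2500, 10.2500, 4.2500
Σ(xᵢ − x̄)² = 643.5000 ⇒ m₂ = 643.5000/8 = 80.43750
Σ(xᵢ − x̄)³ = -8981.2500 ⇒ m₃ = -8981.2500/8 = -1122.65625
m₂^(3/2) = 80.43750^(1.5) = 721.41945
g1 = m₃ / m₂^(3/2) = -1122.65625 / 721.41945 ≈ -1.556

-1.556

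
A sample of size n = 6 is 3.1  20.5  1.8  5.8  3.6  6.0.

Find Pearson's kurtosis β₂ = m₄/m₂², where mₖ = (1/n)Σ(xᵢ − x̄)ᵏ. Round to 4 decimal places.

x̄ = 6.8000
Σ(xᵢ − x̄)² = 238.2600 ⇒ m₂ = 39.71000
Σ(xᵢ − x̄)⁴ = 36146.2194 ⇒ m₄ = 6024.36990
m₂² = 1576.88410
β₂ = m₄/m₂² = 6024.36990 / 1576.88410 ≈ 3.8204

3.8204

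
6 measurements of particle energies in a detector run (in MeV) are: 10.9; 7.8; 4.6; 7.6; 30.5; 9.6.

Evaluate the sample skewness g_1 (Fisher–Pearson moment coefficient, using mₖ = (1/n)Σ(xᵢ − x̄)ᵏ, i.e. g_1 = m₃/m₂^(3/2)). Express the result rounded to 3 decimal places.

x̄ = (10.9 + 7.8 + 4.6 + 7.6 + 30.5 + 9.6) / 6 = 11.8333
deviations (xᵢ − x̄): -0.9333, -4.0333, -7.2333, -4.2333, 18.6667, -2.2333
Σ(xᵢ − x̄)² = 440.8133 ⇒ m₂ = 440.8133/6 = 73.46889
Σ(xᵢ − x̄)³ = 5972.4084 ⇒ m₃ = 5972.4084/6 = 995.40141
m₂^(3/2) = 73.46889^(1.5) = 629.73120
g_1 = m₃ / m₂^(3/2) = 995.40141 / 629.73120 ≈ 1.581

1.581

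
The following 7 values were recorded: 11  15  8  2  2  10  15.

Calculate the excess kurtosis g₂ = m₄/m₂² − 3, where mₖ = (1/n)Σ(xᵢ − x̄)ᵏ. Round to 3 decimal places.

-1.325

x̄ = 9.0000
Σ(xᵢ − x̄)² = 176.0000 ⇒ m₂ = 25.14286
Σ(xᵢ − x̄)⁴ = 7412.0000 ⇒ m₄ = 1058.85714
m₂² = 632.16327
g₂ = m₄/m₂² − 3 = 1.67497 − 3 ≈ -1.325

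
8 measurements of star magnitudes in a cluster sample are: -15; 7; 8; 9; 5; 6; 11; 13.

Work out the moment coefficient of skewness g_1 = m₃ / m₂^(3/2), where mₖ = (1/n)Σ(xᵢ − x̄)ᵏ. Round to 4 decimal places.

-1.8569

x̄ = (-15 + 7 + 8 + 9 + 5 + 6 + 11 + 13) / 8 = 5.5000
deviations (xᵢ − x̄): -20.5000, 1.5000, 2.5000, 3.5000, -0.5000, 0.5000, 5.5000, 7.5000
Σ(xᵢ − x̄)² = 528.0000 ⇒ m₂ = 528.0000/8 = 66.00000
Σ(xᵢ − x̄)³ = -7965.0000 ⇒ m₃ = -7965.0000/8 = -995.62500
m₂^(3/2) = 66.00000^(1.5) = 536.18653
g_1 = m₃ / m₂^(3/2) = -995.62500 / 536.18653 ≈ -1.8569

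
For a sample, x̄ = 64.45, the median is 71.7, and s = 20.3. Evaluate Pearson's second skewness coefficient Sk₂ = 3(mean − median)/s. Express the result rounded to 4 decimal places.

Sk₂ = 3(64.45 − 71.7) / 20.3 = 3 × -7.2500 / 20.3
    = -21.7500 / 20.3 ≈ -1.0714

-1.0714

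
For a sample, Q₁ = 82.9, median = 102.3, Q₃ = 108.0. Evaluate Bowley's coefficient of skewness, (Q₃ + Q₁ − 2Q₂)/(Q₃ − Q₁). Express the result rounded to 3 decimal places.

-0.546

numerator: Q₃ + Q₁ − 2Q₂ = 108.0 + 82.9 − 2×102.3 = -13.7000
denominator: Q₃ − Q₁ = 108.0 − 82.9 = 25.1000
Bowley skewness = -13.7000 / 25.1000 ≈ -0.546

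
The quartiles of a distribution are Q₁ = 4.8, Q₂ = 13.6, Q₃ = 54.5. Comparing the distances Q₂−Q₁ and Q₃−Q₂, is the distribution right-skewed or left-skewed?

right-skewed

Q₂ − Q₁ = 8.8;  Q₃ − Q₂ = 40.9
Q₃ − Q₂ > Q₂ − Q₁ ⇒ the upper half is more spread out ⇒ right-skewed.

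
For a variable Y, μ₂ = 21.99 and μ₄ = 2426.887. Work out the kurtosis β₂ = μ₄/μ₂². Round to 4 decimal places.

5.0188

μ₂² = 21.99² = 483.56010
μ₄/μ₂² = 2426.887 / 483.56010 = 5.01879
β₂ ≈ 5.0188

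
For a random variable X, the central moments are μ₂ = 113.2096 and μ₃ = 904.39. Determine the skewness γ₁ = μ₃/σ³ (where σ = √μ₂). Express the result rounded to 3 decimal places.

σ = √μ₂ = √113.2096 = 10.64000
σ³ = μ₂^(3/2) = 1204.55014
γ₁ = μ₃/σ³ = 904.39 / 1204.55014 ≈ 0.751

0.751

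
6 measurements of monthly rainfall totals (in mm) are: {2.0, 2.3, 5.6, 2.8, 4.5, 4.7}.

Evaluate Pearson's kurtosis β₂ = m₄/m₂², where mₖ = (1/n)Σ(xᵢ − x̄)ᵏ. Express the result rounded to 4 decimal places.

1.3876

x̄ = 3.6500
Σ(xᵢ − x̄)² = 10.8950 ⇒ m₂ = 1.81583
Σ(xᵢ − x̄)⁴ = 27.4520 ⇒ m₄ = 4.57534
m₂² = 3.29725
β₂ = m₄/m₂² = 4.57534 / 3.29725 ≈ 1.3876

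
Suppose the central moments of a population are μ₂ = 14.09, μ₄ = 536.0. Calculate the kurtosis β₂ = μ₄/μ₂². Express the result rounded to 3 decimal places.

μ₂² = 14.09² = 198.52810
μ₄/μ₂² = 536.0 / 198.52810 = 2.69987
β₂ ≈ 2.700

2.700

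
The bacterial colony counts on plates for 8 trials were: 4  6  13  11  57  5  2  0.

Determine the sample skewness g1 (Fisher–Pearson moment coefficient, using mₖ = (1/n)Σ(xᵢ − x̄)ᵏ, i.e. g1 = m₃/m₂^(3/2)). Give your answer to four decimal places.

x̄ = (4 + 6 + 13 + 11 + 57 + 5 + 2 + 0) / 8 = 12.2500
deviations (xᵢ − x̄): -8.2500, -6.2500, 0.7500, -1.2500, 44.7500, -7.2500, -10.2500, -12.2500
Σ(xᵢ − x̄)² = 2419.5000 ⇒ m₂ = 2419.5000/8 = 302.43750
Σ(xᵢ − x̄)³ = 85511.2500 ⇒ m₃ = 85511.2500/8 = 10688.90625
m₂^(3/2) = 302.43750^(1.5) = 5259.60899
g1 = m₃ / m₂^(3/2) = 10688.90625 / 5259.60899 ≈ 2.0323

2.0323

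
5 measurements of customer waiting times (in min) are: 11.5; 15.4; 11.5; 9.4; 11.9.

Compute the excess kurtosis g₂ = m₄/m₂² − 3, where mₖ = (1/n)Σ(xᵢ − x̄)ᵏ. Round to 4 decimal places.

x̄ = 11.9400
Σ(xᵢ − x̄)² = 18.8120 ⇒ m₂ = 3.76240
Σ(xᵢ − x̄)⁴ = 185.0173 ⇒ m₄ = 37.00346
m₂² = 14.15565
g₂ = m₄/m₂² − 3 = 2.61404 − 3 ≈ -0.3860

-0.3860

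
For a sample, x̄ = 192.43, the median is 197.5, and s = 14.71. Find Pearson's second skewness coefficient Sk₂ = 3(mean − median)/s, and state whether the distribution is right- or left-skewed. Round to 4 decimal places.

-1.0340, left-skewed

Sk₂ = 3(192.43 − 197.5) / 14.71 = 3 × -5.0700 / 14.71
    = -15.2100 / 14.71 ≈ -1.0340
Sk₂ < 0 ⇒ mean < median ⇒ left-skewed (negative skew).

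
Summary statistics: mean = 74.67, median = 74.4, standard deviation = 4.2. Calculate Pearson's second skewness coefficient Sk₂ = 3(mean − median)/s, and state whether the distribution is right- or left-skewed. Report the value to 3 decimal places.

0.193, right-skewed

Sk₂ = 3(74.67 − 74.4) / 4.2 = 3 × 0.2700 / 4.2
    = 0.8100 / 4.2 ≈ 0.193
Sk₂ > 0 ⇒ mean > median ⇒ right-skewed (positive skew).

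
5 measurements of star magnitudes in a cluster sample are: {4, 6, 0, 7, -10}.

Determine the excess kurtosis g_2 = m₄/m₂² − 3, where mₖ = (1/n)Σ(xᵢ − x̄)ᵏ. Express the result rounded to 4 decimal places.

-0.4875

x̄ = 1.4000
Σ(xᵢ − x̄)² = 191.2000 ⇒ m₂ = 38.24000
Σ(xᵢ − x̄)⁴ = 18370.3360 ⇒ m₄ = 3674.06720
m₂² = 1462.29760
g_2 = m₄/m₂² − 3 = 2.51253 − 3 ≈ -0.4875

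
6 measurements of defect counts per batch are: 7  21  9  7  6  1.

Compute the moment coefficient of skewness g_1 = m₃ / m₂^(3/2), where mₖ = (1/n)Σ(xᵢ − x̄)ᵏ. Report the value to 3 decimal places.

x̄ = (7 + 21 + 9 + 7 + 6 + 1) / 6 = 8.5000
deviations (xᵢ − x̄): -1.5000, 12.5000, 0.5000, -1.5000, -2.5000, -7.5000
Σ(xᵢ − x̄)² = 223.5000 ⇒ m₂ = 223.5000/6 = 37.25000
Σ(xᵢ − x̄)³ = 1509.0000 ⇒ m₃ = 1509.0000/6 = 251.50000
m₂^(3/2) = 37.25000^(1.5) = 227.34710
g_1 = m₃ / m₂^(3/2) = 251.50000 / 227.34710 ≈ 1.106

1.106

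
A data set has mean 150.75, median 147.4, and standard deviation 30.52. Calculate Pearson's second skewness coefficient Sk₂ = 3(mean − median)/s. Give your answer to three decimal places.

Sk₂ = 3(150.75 − 147.4) / 30.52 = 3 × 3.3500 / 30.52
    = 10.0500 / 30.52 ≈ 0.329

0.329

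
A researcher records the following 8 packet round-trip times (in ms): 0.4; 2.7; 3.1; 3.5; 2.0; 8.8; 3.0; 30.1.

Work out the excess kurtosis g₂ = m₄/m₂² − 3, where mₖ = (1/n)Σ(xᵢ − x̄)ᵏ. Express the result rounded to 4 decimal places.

x̄ = 6.7000
Σ(xᵢ − x̄)² = 666.6400 ⇒ m₂ = 83.33000
Σ(xᵢ − x̄)⁴ = 302620.9012 ⇒ m₄ = 37827.61265
m₂² = 6943.88890
g₂ = m₄/m₂² − 3 = 5.44761 − 3 ≈ 2.4476

2.4476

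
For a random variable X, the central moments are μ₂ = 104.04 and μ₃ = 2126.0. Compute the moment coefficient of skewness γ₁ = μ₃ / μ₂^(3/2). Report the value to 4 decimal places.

σ = √μ₂ = √104.04 = 10.20000
σ³ = μ₂^(3/2) = 1061.20800
γ₁ = μ₃/σ³ = 2126.0 / 1061.20800 ≈ 2.0034

2.0034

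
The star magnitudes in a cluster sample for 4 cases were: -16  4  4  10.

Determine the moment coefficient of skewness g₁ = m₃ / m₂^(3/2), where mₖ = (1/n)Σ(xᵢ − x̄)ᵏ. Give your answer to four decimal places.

x̄ = (-16 + 4 + 4 + 10) / 4 = 0.5000
deviations (xᵢ − x̄): -16.5000, 3.5000, 3.5000, 9.5000
Σ(xᵢ − x̄)² = 387.0000 ⇒ m₂ = 387.0000/4 = 96.75000
Σ(xᵢ − x̄)³ = -3549.0000 ⇒ m₃ = -3549.0000/4 = -887.25000
m₂^(3/2) = 96.75000^(1.5) = 951.64827
g₁ = m₃ / m₂^(3/2) = -887.25000 / 951.64827 ≈ -0.9323

-0.9323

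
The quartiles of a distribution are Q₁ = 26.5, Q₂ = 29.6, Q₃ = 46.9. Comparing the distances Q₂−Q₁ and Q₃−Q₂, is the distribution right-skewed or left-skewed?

Q₂ − Q₁ = 3.1;  Q₃ − Q₂ = 17.3
Q₃ − Q₂ > Q₂ − Q₁ ⇒ the upper half is more spread out ⇒ right-skewed.

right-skewed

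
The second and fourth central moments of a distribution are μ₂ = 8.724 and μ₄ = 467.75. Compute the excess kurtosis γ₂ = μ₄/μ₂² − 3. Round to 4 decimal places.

3.1459

μ₂² = 8.724² = 76.10818
μ₄/μ₂² = 467.75 / 76.10818 = 6.14586
γ₂ = 6.14586 − 3 ≈ 3.1459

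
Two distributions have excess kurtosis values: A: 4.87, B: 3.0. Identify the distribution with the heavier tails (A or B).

Higher excess kurtosis ⇒ heavier tails relative to the normal distribution.
4.87 vs 3.0: the larger is 4.87, so A has heavier tails.

A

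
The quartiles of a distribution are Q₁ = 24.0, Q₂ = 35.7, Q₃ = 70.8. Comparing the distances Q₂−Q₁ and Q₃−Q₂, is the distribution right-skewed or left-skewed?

Q₂ − Q₁ = 11.7;  Q₃ − Q₂ = 35.1
Q₃ − Q₂ > Q₂ − Q₁ ⇒ the upper half is more spread out ⇒ right-skewed.

right-skewed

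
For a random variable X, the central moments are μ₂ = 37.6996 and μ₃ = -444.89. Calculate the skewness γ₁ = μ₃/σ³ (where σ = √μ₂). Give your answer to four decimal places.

σ = √μ₂ = √37.6996 = 6.14000
σ³ = μ₂^(3/2) = 231.47554
γ₁ = μ₃/σ³ = -444.89 / 231.47554 ≈ -1.9220

-1.9220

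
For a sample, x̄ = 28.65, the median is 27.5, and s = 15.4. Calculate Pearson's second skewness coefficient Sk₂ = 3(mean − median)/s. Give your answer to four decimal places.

Sk₂ = 3(28.65 − 27.5) / 15.4 = 3 × 1.1500 / 15.4
    = 3.4500 / 15.4 ≈ 0.2240

0.2240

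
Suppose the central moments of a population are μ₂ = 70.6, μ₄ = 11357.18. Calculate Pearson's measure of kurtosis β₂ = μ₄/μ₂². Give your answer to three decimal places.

μ₂² = 70.6² = 4984.36000
μ₄/μ₂² = 11357.18 / 4984.36000 = 2.27856
β₂ ≈ 2.279

2.279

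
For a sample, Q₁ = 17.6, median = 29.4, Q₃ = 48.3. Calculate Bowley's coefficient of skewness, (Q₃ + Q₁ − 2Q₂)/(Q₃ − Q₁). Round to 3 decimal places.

0.231

numerator: Q₃ + Q₁ − 2Q₂ = 48.3 + 17.6 − 2×29.4 = 7.1000
denominator: Q₃ − Q₁ = 48.3 − 17.6 = 30.7000
Bowley skewness = 7.1000 / 30.7000 ≈ 0.231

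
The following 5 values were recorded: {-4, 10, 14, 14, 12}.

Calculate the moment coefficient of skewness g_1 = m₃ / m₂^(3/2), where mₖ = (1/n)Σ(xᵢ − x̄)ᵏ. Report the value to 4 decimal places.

x̄ = (-4 + 10 + 14 + 14 + 12) / 5 = 9.2000
deviations (xᵢ − x̄): -13.2000, 0.8000, 4.8000, 4.8000, 2.8000
Σ(xᵢ − x̄)² = 228.8000 ⇒ m₂ = 228.8000/5 = 45.76000
Σ(xᵢ − x̄)³ = -2056.3200 ⇒ m₃ = -2056.3200/5 = -411.26400
m₂^(3/2) = 45.76000^(1.5) = 309.54873
g_1 = m₃ / m₂^(3/2) = -411.26400 / 309.54873 ≈ -1.3286

-1.3286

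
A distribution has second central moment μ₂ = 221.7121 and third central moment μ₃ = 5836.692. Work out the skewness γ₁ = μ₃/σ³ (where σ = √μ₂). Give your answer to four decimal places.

σ = √μ₂ = √221.7121 = 14.89000
σ³ = μ₂^(3/2) = 3301.29317
γ₁ = μ₃/σ³ = 5836.692 / 3301.29317 ≈ 1.7680

1.7680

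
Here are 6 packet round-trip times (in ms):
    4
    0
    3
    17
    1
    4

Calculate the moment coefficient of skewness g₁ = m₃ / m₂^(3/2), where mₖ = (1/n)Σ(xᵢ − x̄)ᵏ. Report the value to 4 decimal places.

1.5094

x̄ = (4 + 0 + 3 + 17 + 1 + 4) / 6 = 4.8333
deviations (xᵢ − x̄): -0.8333, -4.8333, -1.8333, 12.1667, -3.8333, -0.8333
Σ(xᵢ − x̄)² = 190.8333 ⇒ m₂ = 190.8333/6 = 31.80556
Σ(xᵢ − x̄)³ = 1624.4444 ⇒ m₃ = 1624.4444/6 = 270.74074
m₂^(3/2) = 31.80556^(1.5) = 179.37193
g₁ = m₃ / m₂^(3/2) = 270.74074 / 179.37193 ≈ 1.5094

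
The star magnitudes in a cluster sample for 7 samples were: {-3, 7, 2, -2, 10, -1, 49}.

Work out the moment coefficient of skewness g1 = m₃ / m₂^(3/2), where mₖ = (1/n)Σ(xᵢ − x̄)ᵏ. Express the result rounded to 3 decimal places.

1.763

x̄ = (-3 + 7 + 2 - 2 + 10 - 1 + 49) / 7 = 8.8571
deviations (xᵢ − x̄): -11.8571, -1.8571, -6.8571, -10.8571, 1.1429, -9.8571, 40.1429
Σ(xᵢ − x̄)² = 2018.8571 ⇒ m₂ = 2018.8571/7 = 288.40816
Σ(xᵢ − x̄)³ = 60456.2449 ⇒ m₃ = 60456.2449/7 = 8636.60641
m₂^(3/2) = 288.40816^(1.5) = 4897.91589
g1 = m₃ / m₂^(3/2) = 8636.60641 / 4897.91589 ≈ 1.763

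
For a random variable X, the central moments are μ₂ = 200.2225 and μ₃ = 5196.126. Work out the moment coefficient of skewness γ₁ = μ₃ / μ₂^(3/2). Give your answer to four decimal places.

σ = √μ₂ = √200.2225 = 14.15000
σ³ = μ₂^(3/2) = 2833.14838
γ₁ = μ₃/σ³ = 5196.126 / 2833.14838 ≈ 1.8340

1.8340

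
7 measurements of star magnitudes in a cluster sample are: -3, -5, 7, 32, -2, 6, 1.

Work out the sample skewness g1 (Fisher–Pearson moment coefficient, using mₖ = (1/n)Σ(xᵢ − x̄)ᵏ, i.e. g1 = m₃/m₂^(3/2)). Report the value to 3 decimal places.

1.537

x̄ = (-3 - 5 + 7 + 32 - 2 + 6 + 1) / 7 = 5.1429
deviations (xᵢ − x̄): -8.1429, -10.1429, 1.8571, 26.8571, -7.1429, 0.8571, -4.1429
Σ(xᵢ − x̄)² = 962.8571 ⇒ m₂ = 962.8571/7 = 137.55102
Σ(xᵢ − x̄)³ = 17360.3265 ⇒ m₃ = 17360.3265/7 = 2480.04665
m₂^(3/2) = 137.55102^(1.5) = 1613.22790
g1 = m₃ / m₂^(3/2) = 2480.04665 / 1613.22790 ≈ 1.537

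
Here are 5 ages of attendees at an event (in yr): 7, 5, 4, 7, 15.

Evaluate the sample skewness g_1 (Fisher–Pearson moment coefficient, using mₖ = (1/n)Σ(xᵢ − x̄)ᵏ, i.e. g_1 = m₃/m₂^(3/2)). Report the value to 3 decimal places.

x̄ = (7 + 5 + 4 + 7 + 15) / 5 = 7.6000
deviations (xᵢ − x̄): -0.6000, -2.6000, -3.6000, -0.6000, 7.4000
Σ(xᵢ − x̄)² = 75.2000 ⇒ m₂ = 75.2000/5 = 15.04000
Σ(xᵢ − x̄)³ = 340.5600 ⇒ m₃ = 340.5600/5 = 68.11200
m₂^(3/2) = 15.04000^(1.5) = 58.32728
g_1 = m₃ / m₂^(3/2) = 68.11200 / 58.32728 ≈ 1.168

1.168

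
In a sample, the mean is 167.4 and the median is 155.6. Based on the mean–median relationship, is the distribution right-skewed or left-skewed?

right-skewed

mean − median = 167.4 − 155.6 = 11.8
mean > median ⇒ the longer tail is on the right ⇒ right-skewed (positively skewed).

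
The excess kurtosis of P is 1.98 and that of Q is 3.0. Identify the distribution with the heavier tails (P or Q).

Higher excess kurtosis ⇒ heavier tails relative to the normal distribution.
1.98 vs 3.0: the larger is 3.0, so Q has heavier tails.

Q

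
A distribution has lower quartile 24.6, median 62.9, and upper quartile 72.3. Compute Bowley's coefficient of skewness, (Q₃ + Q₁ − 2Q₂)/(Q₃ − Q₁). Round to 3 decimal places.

-0.606

numerator: Q₃ + Q₁ − 2Q₂ = 72.3 + 24.6 − 2×62.9 = -28.9000
denominator: Q₃ − Q₁ = 72.3 − 24.6 = 47.7000
Bowley skewness = -28.9000 / 47.7000 ≈ -0.606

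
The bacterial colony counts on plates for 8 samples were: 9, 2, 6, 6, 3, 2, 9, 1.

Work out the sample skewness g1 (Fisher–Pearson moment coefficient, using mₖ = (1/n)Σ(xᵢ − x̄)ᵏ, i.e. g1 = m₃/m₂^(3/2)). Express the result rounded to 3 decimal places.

x̄ = (9 + 2 + 6 + 6 + 3 + 2 + 9 + 1) / 8 = 4.7500
deviations (xᵢ − x̄): 4.2500, -2.7500, 1.2500, 1.2500, -1.7500, -2.7500, 4.2500, -3.7500
Σ(xᵢ − x̄)² = 71.5000 ⇒ m₂ = 71.5000/8 = 8.93750
Σ(xᵢ − x̄)³ = 57.7500 ⇒ m₃ = 57.7500/8 = 7.21875
m₂^(3/2) = 8.93750^(1.5) = 26.71924
g1 = m₃ / m₂^(3/2) = 7.21875 / 26.71924 ≈ 0.270

0.270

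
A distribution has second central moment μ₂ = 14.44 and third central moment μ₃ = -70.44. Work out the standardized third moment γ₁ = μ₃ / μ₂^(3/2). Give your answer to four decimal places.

-1.2837

σ = √μ₂ = √14.44 = 3.80000
σ³ = μ₂^(3/2) = 54.87200
γ₁ = μ₃/σ³ = -70.44 / 54.87200 ≈ -1.2837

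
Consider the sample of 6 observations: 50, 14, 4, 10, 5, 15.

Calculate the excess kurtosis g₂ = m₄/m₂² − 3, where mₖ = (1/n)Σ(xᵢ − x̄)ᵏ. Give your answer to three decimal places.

0.726

x̄ = 16.3333
Σ(xᵢ − x̄)² = 1461.3333 ⇒ m₂ = 243.55556
Σ(xᵢ − x̄)⁴ = 1325973.7778 ⇒ m₄ = 220995.62963
m₂² = 59319.30864
g₂ = m₄/m₂² − 3 = 3.72553 − 3 ≈ 0.726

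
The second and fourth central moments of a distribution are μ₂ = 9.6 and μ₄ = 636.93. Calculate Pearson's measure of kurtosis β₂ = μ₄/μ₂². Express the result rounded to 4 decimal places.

6.9111

μ₂² = 9.6² = 92.16000
μ₄/μ₂² = 636.93 / 92.16000 = 6.91113
β₂ ≈ 6.9111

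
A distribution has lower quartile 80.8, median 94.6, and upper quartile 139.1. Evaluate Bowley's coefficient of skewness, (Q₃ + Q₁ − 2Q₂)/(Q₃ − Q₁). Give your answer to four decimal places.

numerator: Q₃ + Q₁ − 2Q₂ = 139.1 + 80.8 − 2×94.6 = 30.7000
denominator: Q₃ − Q₁ = 139.1 − 80.8 = 58.3000
Bowley skewness = 30.7000 / 58.3000 ≈ 0.5266

0.5266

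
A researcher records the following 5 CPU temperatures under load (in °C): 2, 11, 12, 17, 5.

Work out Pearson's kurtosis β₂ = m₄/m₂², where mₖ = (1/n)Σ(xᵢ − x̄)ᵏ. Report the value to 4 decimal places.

x̄ = 9.4000
Σ(xᵢ − x̄)² = 141.2000 ⇒ m₂ = 28.24000
Σ(xᵢ − x̄)⁴ = 6761.9360 ⇒ m₄ = 1352.38720
m₂² = 797.49760
β₂ = m₄/m₂² = 1352.38720 / 797.49760 ≈ 1.6958

1.6958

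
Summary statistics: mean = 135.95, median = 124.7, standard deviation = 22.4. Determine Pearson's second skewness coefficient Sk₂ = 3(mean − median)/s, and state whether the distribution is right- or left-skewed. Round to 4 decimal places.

Sk₂ = 3(135.95 − 124.7) / 22.4 = 3 × 11.2500 / 22.4
    = 33.7500 / 22.4 ≈ 1.5067
Sk₂ > 0 ⇒ mean > median ⇒ right-skewed (positive skew).

1.5067, right-skewed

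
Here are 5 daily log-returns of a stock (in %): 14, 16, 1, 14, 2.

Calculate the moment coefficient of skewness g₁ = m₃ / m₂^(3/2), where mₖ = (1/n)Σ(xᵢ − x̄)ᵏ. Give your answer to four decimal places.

-0.3757

x̄ = (14 + 16 + 1 + 14 + 2) / 5 = 9.4000
deviations (xᵢ − x̄): 4.6000, 6.6000, -8.4000, 4.6000, -7.4000
Σ(xᵢ − x̄)² = 211.2000 ⇒ m₂ = 211.2000/5 = 42.24000
Σ(xᵢ − x̄)³ = -515.7600 ⇒ m₃ = -515.7600/5 = -103.15200
m₂^(3/2) = 42.24000^(1.5) = 274.52751
g₁ = m₃ / m₂^(3/2) = -103.15200 / 274.52751 ≈ -0.3757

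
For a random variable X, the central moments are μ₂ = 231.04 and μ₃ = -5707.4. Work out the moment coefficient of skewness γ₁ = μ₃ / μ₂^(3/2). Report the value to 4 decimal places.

σ = √μ₂ = √231.04 = 15.20000
σ³ = μ₂^(3/2) = 3511.80800
γ₁ = μ₃/σ³ = -5707.4 / 3511.80800 ≈ -1.6252

-1.6252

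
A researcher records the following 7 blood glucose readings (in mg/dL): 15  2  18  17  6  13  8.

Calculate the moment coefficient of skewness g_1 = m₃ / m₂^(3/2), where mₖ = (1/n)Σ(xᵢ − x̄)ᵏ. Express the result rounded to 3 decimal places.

-0.357

x̄ = (15 + 2 + 18 + 17 + 6 + 13 + 8) / 7 = 11.2857
deviations (xᵢ − x̄): 3.7143, -9.2857, 6.7143, 5.7143, -5.2857, 1.7143, -3.2857
Σ(xᵢ − x̄)² = 219.4286 ⇒ m₂ = 219.4286/7 = 31.34694
Σ(xᵢ − x̄)³ = -438.2449 ⇒ m₃ = -438.2449/7 = -62.60641
m₂^(3/2) = 31.34694^(1.5) = 175.50630
g_1 = m₃ / m₂^(3/2) = -62.60641 / 175.50630 ≈ -0.357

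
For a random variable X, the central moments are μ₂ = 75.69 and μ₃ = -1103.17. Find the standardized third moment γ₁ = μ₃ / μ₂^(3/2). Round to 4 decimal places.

-1.6753

σ = √μ₂ = √75.69 = 8.70000
σ³ = μ₂^(3/2) = 658.50300
γ₁ = μ₃/σ³ = -1103.17 / 658.50300 ≈ -1.6753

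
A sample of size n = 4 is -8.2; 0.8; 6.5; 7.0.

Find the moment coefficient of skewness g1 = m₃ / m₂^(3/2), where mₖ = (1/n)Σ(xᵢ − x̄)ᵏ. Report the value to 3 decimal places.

-0.690

x̄ = (-8.2 + 0.8 + 6.5 + 7.0) / 4 = 1.5250
deviations (xᵢ − x̄): -9.7250, -0.7250, 4.9750, 5.4750
Σ(xᵢ − x̄)² = 149.8275 ⇒ m₂ = 149.8275/4 = 37.45687
Σ(xᵢ − x̄)³ = -632.8781 ⇒ m₃ = -632.8781/4 = -158.21953
m₂^(3/2) = 37.45687^(1.5) = 229.24365
g1 = m₃ / m₂^(3/2) = -158.21953 / 229.24365 ≈ -0.690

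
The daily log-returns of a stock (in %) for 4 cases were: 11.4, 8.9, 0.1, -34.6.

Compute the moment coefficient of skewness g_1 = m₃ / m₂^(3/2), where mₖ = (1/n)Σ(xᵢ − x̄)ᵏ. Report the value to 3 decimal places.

-0.986

x̄ = (11.4 + 8.9 + 0.1 - 34.6) / 4 = -3.5500
deviations (xᵢ − x̄): 14.9500, 12.4500, 3.6500, -31.0500
Σ(xᵢ − x̄)² = 1355.9300 ⇒ m₂ = 1355.9300/4 = 338.98250
Σ(xᵢ − x̄)³ = -24615.6120 ⇒ m₃ = -24615.6120/4 = -6153.90300
m₂^(3/2) = 338.98250^(1.5) = 6241.16864
g_1 = m₃ / m₂^(3/2) = -6153.90300 / 6241.16864 ≈ -0.986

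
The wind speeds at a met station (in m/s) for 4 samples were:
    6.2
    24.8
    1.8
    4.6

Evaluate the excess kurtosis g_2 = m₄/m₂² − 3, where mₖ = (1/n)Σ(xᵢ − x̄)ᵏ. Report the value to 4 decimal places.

-0.7407

x̄ = 9.3500
Σ(xᵢ − x̄)² = 328.1900 ⇒ m₂ = 82.04750
Σ(xᵢ − x̄)⁴ = 60835.6909 ⇒ m₄ = 15208.92273
m₂² = 6731.79226
g_2 = m₄/m₂² − 3 = 2.25927 − 3 ≈ -0.7407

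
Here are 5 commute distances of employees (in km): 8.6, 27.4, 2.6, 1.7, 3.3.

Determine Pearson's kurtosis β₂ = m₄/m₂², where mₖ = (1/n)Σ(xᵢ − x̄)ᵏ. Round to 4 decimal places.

x̄ = 8.7200
Σ(xᵢ − x̄)² = 465.0680 ⇒ m₂ = 93.01360
Σ(xᵢ − x̄)⁴ = 126455.1615 ⇒ m₄ = 25291.03230
m₂² = 8651.52978
β₂ = m₄/m₂² = 25291.03230 / 8651.52978 ≈ 2.9233

2.9233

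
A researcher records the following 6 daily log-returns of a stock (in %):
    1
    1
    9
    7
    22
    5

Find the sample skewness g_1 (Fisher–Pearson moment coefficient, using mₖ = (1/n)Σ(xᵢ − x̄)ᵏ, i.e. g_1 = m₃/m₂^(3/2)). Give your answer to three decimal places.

x̄ = (1 + 1 + 9 + 7 + 22 + 5) / 6 = 7.5000
deviations (xᵢ − x̄): -6.5000, -6.5000, 1.5000, -0.5000, 14.5000, -2.5000
Σ(xᵢ − x̄)² = 303.5000 ⇒ m₂ = 303.5000/6 = 50.58333
Σ(xᵢ − x̄)³ = 2487.0000 ⇒ m₃ = 2487.0000/6 = 414.50000
m₂^(3/2) = 50.58333^(1.5) = 359.75859
g_1 = m₃ / m₂^(3/2) = 414.50000 / 359.75859 ≈ 1.152

1.152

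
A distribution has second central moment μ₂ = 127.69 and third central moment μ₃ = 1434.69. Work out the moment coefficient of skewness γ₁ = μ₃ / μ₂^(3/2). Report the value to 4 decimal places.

0.9943

σ = √μ₂ = √127.69 = 11.30000
σ³ = μ₂^(3/2) = 1442.89700
γ₁ = μ₃/σ³ = 1434.69 / 1442.89700 ≈ 0.9943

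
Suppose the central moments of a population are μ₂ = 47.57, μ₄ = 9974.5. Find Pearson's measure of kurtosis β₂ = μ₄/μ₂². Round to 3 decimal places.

μ₂² = 47.57² = 2262.90490
μ₄/μ₂² = 9974.5 / 2262.90490 = 4.40783
β₂ ≈ 4.408

4.408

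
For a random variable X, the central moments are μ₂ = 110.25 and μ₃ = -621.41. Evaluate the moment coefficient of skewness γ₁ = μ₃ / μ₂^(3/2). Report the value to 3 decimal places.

σ = √μ₂ = √110.25 = 10.50000
σ³ = μ₂^(3/2) = 1157.62500
γ₁ = μ₃/σ³ = -621.41 / 1157.62500 ≈ -0.537

-0.537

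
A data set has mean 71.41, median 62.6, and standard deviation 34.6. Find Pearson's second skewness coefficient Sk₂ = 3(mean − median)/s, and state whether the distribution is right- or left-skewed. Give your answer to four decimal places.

0.7639, right-skewed

Sk₂ = 3(71.41 − 62.6) / 34.6 = 3 × 8.8100 / 34.6
    = 26.4300 / 34.6 ≈ 0.7639
Sk₂ > 0 ⇒ mean > median ⇒ right-skewed (positive skew).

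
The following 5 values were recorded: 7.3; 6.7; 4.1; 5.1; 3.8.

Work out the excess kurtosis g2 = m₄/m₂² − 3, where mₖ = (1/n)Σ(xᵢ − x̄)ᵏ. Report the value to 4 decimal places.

x̄ = 5.4000
Σ(xᵢ − x̄)² = 9.6400 ⇒ m₂ = 1.92800
Σ(xᵢ − x̄)⁴ = 25.3060 ⇒ m₄ = 5.06120
m₂² = 3.71718
g2 = m₄/m₂² − 3 = 1.36157 − 3 ≈ -1.6384

-1.6384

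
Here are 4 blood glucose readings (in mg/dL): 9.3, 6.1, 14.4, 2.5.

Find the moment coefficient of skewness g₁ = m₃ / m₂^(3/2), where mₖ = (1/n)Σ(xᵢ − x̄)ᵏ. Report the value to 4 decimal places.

0.2209

x̄ = (9.3 + 6.1 + 14.4 + 2.5) / 4 = 8.0750
deviations (xᵢ − x̄): 1.2250, -1.9750, 6.3250, -5.5750
Σ(xᵢ − x̄)² = 76.4875 ⇒ m₂ = 76.4875/4 = 19.12188
Σ(xᵢ − x̄)³ = 73.8956 ⇒ m₃ = 73.8956/4 = 18.47391
m₂^(3/2) = 19.12188^(1.5) = 83.61722
g₁ = m₃ / m₂^(3/2) = 18.47391 / 83.61722 ≈ 0.2209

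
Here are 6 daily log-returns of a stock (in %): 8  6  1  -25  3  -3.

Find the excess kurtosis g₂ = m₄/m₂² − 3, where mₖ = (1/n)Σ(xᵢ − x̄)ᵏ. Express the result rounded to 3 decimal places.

0.506

x̄ = -1.6667
Σ(xᵢ − x̄)² = 727.3333 ⇒ m₂ = 121.22222
Σ(xᵢ − x̄)⁴ = 309134.4444 ⇒ m₄ = 51522.40741
m₂² = 14694.82716
g₂ = m₄/m₂² − 3 = 3.50616 − 3 ≈ 0.506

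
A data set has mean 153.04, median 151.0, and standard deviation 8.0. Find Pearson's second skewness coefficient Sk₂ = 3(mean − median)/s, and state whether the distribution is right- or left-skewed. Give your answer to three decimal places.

Sk₂ = 3(153.04 − 151.0) / 8.0 = 3 × 2.0400 / 8.0
    = 6.1200 / 8.0 ≈ 0.765
Sk₂ > 0 ⇒ mean > median ⇒ right-skewed (positive skew).

0.765, right-skewed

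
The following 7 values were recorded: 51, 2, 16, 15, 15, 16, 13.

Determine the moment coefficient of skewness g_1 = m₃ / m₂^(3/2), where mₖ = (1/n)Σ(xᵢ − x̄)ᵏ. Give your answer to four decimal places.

1.5455

x̄ = (51 + 2 + 16 + 15 + 15 + 16 + 13) / 7 = 18.2857
deviations (xᵢ − x̄): 32.7143, -16.2857, -2.2857, -3.2857, -3.2857, -2.2857, -5.2857
Σ(xᵢ − x̄)² = 1395.4286 ⇒ m₂ = 1395.4286/7 = 199.34694
Σ(xᵢ − x̄)³ = 30449.7551 ⇒ m₃ = 30449.7551/7 = 4349.96501
m₂^(3/2) = 199.34694^(1.5) = 2814.58492
g_1 = m₃ / m₂^(3/2) = 4349.96501 / 2814.58492 ≈ 1.5455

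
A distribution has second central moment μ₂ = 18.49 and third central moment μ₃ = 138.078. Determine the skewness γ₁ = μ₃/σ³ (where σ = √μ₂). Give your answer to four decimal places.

1.7367

σ = √μ₂ = √18.49 = 4.30000
σ³ = μ₂^(3/2) = 79.50700
γ₁ = μ₃/σ³ = 138.078 / 79.50700 ≈ 1.7367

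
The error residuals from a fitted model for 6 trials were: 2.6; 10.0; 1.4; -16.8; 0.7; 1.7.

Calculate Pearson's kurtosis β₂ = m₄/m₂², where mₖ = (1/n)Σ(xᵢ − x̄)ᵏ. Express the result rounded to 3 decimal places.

3.424

x̄ = -0.0667
Σ(xᵢ − x̄)² = 394.3133 ⇒ m₂ = 65.71889
Σ(xᵢ − x̄)⁴ = 88737.1161 ⇒ m₄ = 14789.51935
m₂² = 4318.97236
β₂ = m₄/m₂² = 14789.51935 / 4318.97236 ≈ 3.424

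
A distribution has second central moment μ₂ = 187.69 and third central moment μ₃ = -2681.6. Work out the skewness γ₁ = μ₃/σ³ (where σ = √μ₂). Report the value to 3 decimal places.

σ = √μ₂ = √187.69 = 13.70000
σ³ = μ₂^(3/2) = 2571.35300
γ₁ = μ₃/σ³ = -2681.6 / 2571.35300 ≈ -1.043

-1.043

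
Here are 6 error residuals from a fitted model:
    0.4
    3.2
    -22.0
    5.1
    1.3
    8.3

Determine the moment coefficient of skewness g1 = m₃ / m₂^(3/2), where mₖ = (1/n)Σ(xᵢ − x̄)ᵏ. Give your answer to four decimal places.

x̄ = (0.4 + 3.2 - 22.0 + 5.1 + 1.3 + 8.3) / 6 = -0.6167
deviations (xᵢ − x̄): 1.0167, 3.8167, -21.3833, 5.7167, 1.9167, 8.9167
Σ(xᵢ − x̄)² = 588.7083 ⇒ m₂ = 588.7083/6 = 98.11806
Σ(xᵢ − x̄)³ = -8818.0156 ⇒ m₃ = -8818.0156/6 = -1469.66926
m₂^(3/2) = 98.11806^(1.5) = 971.90407
g1 = m₃ / m₂^(3/2) = -1469.66926 / 971.90407 ≈ -1.5122

-1.5122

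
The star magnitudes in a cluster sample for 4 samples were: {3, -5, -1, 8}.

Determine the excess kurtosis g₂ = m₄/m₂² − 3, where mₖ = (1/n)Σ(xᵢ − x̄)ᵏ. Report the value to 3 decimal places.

x̄ = 1.2500
Σ(xᵢ − x̄)² = 92.7500 ⇒ m₂ = 23.18750
Σ(xᵢ − x̄)⁴ = 3636.8281 ⇒ m₄ = 909.20703
m₂² = 537.66016
g₂ = m₄/m₂² − 3 = 1.69104 − 3 ≈ -1.309

-1.309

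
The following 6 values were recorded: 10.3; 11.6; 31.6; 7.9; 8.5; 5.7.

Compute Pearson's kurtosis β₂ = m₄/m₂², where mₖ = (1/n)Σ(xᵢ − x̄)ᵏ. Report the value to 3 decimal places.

3.886

x̄ = 12.6000
Σ(xᵢ − x̄)² = 453.8000 ⇒ m₂ = 75.63333
Σ(xᵢ − x̄)⁴ = 133387.2404 ⇒ m₄ = 22231.20673
m₂² = 5720.40111
β₂ = m₄/m₂² = 22231.20673 / 5720.40111 ≈ 3.886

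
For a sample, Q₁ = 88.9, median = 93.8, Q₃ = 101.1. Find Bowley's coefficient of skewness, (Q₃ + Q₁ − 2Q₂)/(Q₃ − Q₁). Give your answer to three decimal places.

numerator: Q₃ + Q₁ − 2Q₂ = 101.1 + 88.9 − 2×93.8 = 2.4000
denominator: Q₃ − Q₁ = 101.1 − 88.9 = 12.2000
Bowley skewness = 2.4000 / 12.2000 ≈ 0.197

0.197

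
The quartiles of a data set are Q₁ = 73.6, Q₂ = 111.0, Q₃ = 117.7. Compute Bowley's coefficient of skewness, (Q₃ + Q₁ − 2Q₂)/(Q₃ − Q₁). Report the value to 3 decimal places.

numerator: Q₃ + Q₁ − 2Q₂ = 117.7 + 73.6 − 2×111.0 = -30.7000
denominator: Q₃ − Q₁ = 117.7 − 73.6 = 44.1000
Bowley skewness = -30.7000 / 44.1000 ≈ -0.696

-0.696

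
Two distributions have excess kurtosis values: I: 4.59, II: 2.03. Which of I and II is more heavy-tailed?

Higher excess kurtosis ⇒ heavier tails relative to the normal distribution.
4.59 vs 2.03: the larger is 4.59, so I has heavier tails.

I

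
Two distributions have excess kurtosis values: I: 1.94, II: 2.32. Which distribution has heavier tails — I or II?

II

Higher excess kurtosis ⇒ heavier tails relative to the normal distribution.
1.94 vs 2.32: the larger is 2.32, so II has heavier tails.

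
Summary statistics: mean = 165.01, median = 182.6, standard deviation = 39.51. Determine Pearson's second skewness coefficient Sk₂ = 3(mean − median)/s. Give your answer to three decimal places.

Sk₂ = 3(165.01 − 182.6) / 39.51 = 3 × -17.5900 / 39.51
    = -52.7700 / 39.51 ≈ -1.336

-1.336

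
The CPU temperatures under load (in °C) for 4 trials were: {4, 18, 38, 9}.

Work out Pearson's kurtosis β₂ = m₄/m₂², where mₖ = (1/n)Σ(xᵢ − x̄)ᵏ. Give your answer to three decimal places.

1.940

x̄ = 17.2500
Σ(xᵢ − x̄)² = 674.7500 ⇒ m₂ = 168.68750
Σ(xᵢ − x̄)⁴ = 220839.0781 ⇒ m₄ = 55209.76953
m₂² = 28455.47266
β₂ = m₄/m₂² = 55209.76953 / 28455.47266 ≈ 1.940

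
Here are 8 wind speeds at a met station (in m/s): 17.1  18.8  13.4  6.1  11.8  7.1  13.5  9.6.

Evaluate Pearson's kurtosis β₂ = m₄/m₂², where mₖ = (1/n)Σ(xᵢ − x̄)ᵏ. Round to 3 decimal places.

1.851

x̄ = 12.1750
Σ(xᵢ − x̄)² = 140.8350 ⇒ m₂ = 17.60438
Σ(xᵢ − x̄)⁴ = 4589.4187 ⇒ m₄ = 573.67734
m₂² = 309.91402
β₂ = m₄/m₂² = 573.67734 / 309.91402 ≈ 1.851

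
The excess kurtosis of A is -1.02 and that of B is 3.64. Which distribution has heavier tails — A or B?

B

Higher excess kurtosis ⇒ heavier tails relative to the normal distribution.
-1.02 vs 3.64: the larger is 3.64, so B has heavier tails. (B is leptokurtic — heavier-than-normal tails; the other is platykurtic.)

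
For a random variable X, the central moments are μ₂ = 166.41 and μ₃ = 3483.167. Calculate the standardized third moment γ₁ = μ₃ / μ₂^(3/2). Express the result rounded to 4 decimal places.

1.6226

σ = √μ₂ = √166.41 = 12.90000
σ³ = μ₂^(3/2) = 2146.68900
γ₁ = μ₃/σ³ = 3483.167 / 2146.68900 ≈ 1.6226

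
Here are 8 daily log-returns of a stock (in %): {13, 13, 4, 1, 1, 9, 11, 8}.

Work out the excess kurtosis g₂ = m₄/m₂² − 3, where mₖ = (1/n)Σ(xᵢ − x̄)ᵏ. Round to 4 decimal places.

x̄ = 7.5000
Σ(xᵢ − x̄)² = 172.0000 ⇒ m₂ = 21.50000
Σ(xᵢ − x̄)⁴ = 5705.5000 ⇒ m₄ = 713.18750
m₂² = 462.25000
g₂ = m₄/m₂² − 3 = 1.54286 − 3 ≈ -1.4571

-1.4571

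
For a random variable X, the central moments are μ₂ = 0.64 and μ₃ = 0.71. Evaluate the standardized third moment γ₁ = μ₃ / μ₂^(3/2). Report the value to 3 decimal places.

σ = √μ₂ = √0.64 = 0.80000
σ³ = μ₂^(3/2) = 0.51200
γ₁ = μ₃/σ³ = 0.71 / 0.51200 ≈ 1.387

1.387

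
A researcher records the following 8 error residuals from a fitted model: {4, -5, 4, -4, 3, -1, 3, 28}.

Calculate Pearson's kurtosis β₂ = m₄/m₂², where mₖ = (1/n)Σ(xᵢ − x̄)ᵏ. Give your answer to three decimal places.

4.905

x̄ = 4.0000
Σ(xᵢ − x̄)² = 748.0000 ⇒ m₂ = 93.50000
Σ(xᵢ − x̄)⁴ = 343060.0000 ⇒ m₄ = 42882.50000
m₂² = 8742.25000
β₂ = m₄/m₂² = 42882.50000 / 8742.25000 ≈ 4.905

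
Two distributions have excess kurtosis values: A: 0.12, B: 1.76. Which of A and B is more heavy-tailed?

Higher excess kurtosis ⇒ heavier tails relative to the normal distribution.
0.12 vs 1.76: the larger is 1.76, so B has heavier tails.

B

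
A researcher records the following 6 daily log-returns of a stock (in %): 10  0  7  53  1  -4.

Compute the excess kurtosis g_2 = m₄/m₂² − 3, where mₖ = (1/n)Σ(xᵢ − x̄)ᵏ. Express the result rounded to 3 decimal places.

0.802

x̄ = 11.1667
Σ(xᵢ − x̄)² = 2226.8333 ⇒ m₂ = 371.13889
Σ(xᵢ − x̄)⁴ = 3142045.4861 ⇒ m₄ = 523674.24769
m₂² = 137744.07485
g_2 = m₄/m₂² − 3 = 3.80179 − 3 ≈ 0.802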